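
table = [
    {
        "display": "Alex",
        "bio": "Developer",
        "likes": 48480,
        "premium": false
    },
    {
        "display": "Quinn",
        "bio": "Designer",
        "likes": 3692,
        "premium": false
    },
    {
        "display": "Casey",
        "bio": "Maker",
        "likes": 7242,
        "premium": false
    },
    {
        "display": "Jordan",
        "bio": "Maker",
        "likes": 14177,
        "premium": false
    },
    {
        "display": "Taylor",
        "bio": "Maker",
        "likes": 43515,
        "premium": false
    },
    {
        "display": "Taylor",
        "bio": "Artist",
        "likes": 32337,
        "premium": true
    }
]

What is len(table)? 6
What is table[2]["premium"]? False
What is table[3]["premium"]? False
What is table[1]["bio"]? "Designer"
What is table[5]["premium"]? True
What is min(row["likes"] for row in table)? 3692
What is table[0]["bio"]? "Developer"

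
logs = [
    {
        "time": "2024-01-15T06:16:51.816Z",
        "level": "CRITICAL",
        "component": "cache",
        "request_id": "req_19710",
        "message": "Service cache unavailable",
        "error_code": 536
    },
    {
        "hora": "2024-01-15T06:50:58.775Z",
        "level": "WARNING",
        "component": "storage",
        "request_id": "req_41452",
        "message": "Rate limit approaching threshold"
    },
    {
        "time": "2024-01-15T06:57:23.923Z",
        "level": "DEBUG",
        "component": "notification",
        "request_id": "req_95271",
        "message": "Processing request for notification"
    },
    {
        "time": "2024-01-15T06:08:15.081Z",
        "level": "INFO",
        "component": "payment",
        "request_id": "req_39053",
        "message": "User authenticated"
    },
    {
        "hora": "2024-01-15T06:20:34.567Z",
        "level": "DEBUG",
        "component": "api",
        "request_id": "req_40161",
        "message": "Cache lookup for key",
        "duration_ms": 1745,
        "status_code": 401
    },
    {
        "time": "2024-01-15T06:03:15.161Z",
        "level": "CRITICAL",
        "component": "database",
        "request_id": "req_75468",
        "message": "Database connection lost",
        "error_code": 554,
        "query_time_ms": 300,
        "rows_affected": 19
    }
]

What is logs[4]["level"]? "DEBUG"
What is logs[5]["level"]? "CRITICAL"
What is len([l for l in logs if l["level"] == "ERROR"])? 0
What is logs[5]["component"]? "database"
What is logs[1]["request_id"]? "req_41452"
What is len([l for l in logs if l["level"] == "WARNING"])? 1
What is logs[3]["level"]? "INFO"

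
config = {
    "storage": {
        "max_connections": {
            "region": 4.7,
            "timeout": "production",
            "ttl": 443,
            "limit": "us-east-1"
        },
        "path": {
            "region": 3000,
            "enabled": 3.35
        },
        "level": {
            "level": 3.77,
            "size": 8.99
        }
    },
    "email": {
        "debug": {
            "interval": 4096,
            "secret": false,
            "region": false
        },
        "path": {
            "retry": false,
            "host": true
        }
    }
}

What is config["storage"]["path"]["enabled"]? 3.35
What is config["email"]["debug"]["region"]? False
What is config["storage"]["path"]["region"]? 3000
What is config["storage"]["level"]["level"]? 3.77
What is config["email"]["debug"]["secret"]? False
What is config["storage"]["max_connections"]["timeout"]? "production"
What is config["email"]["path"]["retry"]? False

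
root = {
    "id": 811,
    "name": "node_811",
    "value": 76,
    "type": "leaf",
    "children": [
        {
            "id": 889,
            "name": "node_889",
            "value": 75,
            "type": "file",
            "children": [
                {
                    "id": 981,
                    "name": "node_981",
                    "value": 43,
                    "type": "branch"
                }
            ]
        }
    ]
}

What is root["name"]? "node_811"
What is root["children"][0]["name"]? "node_889"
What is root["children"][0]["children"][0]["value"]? 43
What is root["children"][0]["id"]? 889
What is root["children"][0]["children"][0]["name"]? "node_981"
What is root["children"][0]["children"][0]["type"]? "branch"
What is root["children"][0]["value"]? 75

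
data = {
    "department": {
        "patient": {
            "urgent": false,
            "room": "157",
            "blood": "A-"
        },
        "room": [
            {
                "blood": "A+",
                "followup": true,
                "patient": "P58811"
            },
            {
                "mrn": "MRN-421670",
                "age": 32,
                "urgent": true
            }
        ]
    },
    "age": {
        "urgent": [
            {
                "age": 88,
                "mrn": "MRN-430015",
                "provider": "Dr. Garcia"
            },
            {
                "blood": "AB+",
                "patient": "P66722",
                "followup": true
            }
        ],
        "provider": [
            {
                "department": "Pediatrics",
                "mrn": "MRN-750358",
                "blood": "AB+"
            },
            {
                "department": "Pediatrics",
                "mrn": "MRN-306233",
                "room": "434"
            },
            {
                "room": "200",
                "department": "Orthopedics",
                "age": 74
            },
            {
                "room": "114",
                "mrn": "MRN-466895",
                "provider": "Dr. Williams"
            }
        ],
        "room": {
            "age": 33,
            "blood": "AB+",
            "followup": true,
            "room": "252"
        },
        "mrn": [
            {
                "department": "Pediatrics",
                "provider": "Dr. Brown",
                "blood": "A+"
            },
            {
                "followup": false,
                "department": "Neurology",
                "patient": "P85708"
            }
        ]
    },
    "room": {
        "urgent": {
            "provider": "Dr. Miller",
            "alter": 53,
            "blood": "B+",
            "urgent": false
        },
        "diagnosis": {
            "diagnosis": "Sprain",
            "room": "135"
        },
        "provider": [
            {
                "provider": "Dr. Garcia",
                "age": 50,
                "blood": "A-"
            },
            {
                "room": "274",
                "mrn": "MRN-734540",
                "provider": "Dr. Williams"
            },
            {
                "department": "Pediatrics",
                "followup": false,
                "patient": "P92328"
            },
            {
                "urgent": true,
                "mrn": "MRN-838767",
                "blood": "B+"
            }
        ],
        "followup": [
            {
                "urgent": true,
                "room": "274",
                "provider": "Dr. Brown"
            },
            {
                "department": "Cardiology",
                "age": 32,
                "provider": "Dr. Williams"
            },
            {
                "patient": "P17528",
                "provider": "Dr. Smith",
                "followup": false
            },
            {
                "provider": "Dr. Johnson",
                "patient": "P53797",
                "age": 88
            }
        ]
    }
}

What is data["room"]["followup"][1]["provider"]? "Dr. Williams"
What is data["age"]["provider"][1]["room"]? "434"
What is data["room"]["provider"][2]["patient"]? "P92328"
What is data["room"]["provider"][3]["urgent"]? True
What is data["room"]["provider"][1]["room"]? "274"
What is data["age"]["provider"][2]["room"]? "200"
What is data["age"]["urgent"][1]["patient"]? "P66722"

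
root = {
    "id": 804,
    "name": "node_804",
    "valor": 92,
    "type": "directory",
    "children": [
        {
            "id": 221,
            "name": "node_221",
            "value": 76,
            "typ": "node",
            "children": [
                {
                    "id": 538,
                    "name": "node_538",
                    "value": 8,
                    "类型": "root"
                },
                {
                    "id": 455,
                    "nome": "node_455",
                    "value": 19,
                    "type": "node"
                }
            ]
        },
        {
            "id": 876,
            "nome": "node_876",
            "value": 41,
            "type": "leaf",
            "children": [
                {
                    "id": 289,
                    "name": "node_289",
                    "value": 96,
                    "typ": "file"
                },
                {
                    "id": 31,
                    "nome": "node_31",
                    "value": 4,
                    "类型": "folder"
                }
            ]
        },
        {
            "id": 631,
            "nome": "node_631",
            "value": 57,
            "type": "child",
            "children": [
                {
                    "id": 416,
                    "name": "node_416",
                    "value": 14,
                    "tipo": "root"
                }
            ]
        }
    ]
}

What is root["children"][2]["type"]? "child"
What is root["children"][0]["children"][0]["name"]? "node_538"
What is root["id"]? 804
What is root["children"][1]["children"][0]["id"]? 289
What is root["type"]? "directory"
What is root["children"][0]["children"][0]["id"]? 538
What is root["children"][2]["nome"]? "node_631"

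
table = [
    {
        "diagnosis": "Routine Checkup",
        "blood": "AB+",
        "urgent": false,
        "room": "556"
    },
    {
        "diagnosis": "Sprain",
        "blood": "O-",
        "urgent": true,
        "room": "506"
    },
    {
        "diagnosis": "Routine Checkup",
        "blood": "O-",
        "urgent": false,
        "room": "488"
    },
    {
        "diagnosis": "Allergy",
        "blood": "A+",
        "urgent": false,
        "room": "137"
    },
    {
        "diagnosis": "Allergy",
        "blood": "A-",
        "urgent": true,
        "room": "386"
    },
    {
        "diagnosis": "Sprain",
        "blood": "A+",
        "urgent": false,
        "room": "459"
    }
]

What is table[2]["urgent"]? False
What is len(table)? 6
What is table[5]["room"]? "459"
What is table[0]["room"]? "556"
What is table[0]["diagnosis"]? "Routine Checkup"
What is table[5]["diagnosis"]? "Sprain"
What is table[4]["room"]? "386"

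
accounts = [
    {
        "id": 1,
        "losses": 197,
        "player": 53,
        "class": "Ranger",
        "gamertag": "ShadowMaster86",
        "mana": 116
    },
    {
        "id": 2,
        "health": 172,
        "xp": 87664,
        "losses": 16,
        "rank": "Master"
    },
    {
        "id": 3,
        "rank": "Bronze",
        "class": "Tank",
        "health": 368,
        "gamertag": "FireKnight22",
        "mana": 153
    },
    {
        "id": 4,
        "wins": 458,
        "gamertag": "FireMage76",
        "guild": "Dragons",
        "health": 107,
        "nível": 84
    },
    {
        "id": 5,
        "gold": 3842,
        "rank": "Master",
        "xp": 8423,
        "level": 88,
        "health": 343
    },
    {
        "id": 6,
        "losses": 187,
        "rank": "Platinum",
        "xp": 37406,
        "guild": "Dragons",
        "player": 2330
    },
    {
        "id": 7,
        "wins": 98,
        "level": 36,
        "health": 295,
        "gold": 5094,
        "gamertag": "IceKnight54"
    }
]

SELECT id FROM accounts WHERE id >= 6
[6, 7]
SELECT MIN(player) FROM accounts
53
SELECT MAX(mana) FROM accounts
153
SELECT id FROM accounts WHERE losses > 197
[]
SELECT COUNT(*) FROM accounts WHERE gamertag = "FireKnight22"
1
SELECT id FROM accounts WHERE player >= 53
[1, 6]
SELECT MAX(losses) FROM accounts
197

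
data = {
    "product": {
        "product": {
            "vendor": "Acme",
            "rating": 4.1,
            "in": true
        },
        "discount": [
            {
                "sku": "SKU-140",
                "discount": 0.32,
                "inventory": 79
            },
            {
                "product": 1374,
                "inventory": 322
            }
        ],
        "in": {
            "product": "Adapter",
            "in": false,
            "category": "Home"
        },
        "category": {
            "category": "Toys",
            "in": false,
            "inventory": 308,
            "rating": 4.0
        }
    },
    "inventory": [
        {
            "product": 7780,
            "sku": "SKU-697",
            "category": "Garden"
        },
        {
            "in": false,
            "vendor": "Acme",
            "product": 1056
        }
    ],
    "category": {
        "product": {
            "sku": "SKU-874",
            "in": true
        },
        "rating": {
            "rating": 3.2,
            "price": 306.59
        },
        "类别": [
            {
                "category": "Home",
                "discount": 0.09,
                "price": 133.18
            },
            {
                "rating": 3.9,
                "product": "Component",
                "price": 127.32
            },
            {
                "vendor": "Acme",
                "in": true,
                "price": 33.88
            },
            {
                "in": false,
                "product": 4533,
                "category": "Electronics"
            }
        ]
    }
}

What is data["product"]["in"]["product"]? "Adapter"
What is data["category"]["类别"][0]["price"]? 133.18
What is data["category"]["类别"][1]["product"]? "Component"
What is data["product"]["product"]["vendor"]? "Acme"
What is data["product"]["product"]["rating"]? 4.1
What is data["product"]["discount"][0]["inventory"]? 79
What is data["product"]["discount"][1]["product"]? 1374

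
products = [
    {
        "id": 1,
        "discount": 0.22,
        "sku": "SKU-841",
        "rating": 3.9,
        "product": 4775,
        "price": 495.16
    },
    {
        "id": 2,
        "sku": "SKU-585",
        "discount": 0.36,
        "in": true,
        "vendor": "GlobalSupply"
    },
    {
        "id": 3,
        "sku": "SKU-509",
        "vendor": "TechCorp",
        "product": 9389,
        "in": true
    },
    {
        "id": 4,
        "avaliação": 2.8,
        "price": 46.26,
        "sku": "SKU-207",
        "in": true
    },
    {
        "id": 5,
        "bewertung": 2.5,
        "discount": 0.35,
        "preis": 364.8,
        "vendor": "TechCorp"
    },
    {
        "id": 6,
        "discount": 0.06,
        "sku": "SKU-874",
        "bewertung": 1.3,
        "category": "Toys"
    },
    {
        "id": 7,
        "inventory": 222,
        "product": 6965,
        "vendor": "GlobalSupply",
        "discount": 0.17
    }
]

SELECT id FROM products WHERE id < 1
[]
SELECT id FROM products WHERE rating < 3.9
[]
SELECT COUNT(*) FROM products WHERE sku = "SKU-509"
1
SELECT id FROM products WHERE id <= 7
[1, 2, 3, 4, 5, 6, 7]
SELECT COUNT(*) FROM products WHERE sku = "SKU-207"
1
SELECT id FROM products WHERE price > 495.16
[]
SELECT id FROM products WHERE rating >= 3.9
[1]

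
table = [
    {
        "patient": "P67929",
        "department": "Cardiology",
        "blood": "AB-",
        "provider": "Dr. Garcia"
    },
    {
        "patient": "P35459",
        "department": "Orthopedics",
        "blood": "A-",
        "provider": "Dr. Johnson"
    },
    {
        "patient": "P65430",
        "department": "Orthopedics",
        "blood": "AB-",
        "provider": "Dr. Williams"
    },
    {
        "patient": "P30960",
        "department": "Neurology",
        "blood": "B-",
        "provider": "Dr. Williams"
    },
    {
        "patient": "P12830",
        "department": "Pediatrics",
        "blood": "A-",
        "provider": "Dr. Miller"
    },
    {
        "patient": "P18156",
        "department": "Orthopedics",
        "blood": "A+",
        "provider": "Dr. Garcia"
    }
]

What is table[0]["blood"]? "AB-"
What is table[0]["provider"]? "Dr. Garcia"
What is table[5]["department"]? "Orthopedics"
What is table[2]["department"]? "Orthopedics"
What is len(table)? 6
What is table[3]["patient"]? "P30960"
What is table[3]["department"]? "Neurology"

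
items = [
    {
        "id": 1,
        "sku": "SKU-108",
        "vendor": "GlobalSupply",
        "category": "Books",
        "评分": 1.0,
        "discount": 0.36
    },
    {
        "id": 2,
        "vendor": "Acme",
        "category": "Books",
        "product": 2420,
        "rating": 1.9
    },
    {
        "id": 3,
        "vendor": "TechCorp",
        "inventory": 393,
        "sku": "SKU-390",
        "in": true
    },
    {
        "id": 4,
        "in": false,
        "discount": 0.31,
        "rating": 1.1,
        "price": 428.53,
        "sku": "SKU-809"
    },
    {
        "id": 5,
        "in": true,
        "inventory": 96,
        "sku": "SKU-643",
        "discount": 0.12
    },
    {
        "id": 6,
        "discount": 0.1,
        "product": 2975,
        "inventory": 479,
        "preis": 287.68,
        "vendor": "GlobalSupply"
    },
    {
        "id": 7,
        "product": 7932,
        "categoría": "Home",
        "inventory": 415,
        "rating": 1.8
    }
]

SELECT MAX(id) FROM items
7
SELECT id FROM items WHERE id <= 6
[1, 2, 3, 4, 5, 6]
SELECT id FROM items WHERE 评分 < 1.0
[]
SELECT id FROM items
[1, 2, 3, 4, 5, 6, 7]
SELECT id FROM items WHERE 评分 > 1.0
[]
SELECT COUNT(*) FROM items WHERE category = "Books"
2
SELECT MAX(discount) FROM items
0.36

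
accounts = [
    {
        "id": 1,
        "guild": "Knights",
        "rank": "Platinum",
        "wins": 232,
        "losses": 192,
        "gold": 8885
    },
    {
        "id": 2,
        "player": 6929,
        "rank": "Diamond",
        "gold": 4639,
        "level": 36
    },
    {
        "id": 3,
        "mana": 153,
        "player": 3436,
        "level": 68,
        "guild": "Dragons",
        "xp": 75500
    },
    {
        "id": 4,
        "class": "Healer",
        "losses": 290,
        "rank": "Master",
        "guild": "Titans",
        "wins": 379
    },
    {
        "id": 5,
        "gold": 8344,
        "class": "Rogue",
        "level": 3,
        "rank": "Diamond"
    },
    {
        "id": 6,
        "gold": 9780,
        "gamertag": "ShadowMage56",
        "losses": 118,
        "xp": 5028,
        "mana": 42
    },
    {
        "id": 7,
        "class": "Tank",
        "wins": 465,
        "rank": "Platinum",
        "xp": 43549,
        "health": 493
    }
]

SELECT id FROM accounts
[1, 2, 3, 4, 5, 6, 7]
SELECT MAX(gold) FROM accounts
9780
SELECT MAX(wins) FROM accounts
465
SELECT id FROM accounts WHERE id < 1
[]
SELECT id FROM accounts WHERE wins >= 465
[7]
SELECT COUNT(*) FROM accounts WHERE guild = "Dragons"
1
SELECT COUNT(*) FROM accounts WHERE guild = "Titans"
1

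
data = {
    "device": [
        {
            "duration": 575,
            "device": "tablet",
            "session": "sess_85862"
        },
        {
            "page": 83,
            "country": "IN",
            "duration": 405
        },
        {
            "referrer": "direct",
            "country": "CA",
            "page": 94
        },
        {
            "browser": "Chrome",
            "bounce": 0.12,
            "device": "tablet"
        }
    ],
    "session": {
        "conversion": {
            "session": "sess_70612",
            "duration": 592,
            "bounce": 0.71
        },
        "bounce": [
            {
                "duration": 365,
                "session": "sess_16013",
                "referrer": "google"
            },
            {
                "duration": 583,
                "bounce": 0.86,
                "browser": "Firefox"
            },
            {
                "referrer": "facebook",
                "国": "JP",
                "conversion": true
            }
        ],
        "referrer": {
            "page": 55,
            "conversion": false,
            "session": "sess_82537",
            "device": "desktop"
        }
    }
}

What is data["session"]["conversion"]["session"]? "sess_70612"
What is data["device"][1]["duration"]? 405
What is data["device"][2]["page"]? 94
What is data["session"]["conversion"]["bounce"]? 0.71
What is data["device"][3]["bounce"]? 0.12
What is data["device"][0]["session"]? "sess_85862"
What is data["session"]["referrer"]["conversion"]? False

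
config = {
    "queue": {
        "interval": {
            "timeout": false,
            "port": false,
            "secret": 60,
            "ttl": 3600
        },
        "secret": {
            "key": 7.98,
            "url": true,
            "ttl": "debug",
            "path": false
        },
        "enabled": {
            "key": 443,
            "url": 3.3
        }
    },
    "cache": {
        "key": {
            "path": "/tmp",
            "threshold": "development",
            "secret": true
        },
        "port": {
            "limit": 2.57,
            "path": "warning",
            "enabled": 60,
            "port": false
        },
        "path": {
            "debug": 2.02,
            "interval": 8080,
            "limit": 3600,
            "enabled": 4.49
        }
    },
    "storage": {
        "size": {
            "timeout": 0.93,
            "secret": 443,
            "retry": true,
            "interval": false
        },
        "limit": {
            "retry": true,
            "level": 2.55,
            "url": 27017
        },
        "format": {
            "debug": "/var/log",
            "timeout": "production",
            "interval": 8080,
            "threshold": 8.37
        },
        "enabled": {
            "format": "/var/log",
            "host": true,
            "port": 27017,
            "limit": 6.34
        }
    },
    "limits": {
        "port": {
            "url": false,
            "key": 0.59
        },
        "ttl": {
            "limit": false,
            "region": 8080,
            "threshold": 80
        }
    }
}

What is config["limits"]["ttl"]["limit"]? False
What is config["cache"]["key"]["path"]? "/tmp"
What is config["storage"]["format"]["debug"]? "/var/log"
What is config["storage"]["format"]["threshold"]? 8.37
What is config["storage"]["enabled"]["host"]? True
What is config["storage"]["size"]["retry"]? True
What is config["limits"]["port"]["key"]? 0.59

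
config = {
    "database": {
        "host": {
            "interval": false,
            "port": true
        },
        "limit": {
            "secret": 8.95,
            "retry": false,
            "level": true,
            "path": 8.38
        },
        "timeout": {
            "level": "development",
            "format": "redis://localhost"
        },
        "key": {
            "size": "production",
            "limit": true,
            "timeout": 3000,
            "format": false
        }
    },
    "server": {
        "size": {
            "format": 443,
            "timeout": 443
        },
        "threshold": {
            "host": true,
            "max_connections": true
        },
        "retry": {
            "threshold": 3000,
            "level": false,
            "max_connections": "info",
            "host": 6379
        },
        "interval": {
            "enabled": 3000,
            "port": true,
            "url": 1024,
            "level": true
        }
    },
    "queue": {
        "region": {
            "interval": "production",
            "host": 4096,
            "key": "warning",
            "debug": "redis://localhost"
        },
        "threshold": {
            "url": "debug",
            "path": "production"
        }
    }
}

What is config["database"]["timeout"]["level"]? "development"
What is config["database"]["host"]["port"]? True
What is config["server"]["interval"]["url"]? 1024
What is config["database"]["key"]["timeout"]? 3000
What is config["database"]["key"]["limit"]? True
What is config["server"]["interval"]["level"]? True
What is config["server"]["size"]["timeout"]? 443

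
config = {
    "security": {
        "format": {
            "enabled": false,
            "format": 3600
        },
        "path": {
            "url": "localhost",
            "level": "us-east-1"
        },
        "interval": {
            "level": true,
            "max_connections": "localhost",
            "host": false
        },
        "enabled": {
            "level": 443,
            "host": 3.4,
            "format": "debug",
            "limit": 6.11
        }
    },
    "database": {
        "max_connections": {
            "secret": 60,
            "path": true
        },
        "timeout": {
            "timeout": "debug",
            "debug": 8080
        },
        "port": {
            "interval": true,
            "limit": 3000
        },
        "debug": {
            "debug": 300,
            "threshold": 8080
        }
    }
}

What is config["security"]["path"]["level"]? "us-east-1"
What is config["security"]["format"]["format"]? 3600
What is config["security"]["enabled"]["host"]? 3.4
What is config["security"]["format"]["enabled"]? False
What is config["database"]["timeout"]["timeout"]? "debug"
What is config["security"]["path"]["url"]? "localhost"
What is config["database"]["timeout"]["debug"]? 8080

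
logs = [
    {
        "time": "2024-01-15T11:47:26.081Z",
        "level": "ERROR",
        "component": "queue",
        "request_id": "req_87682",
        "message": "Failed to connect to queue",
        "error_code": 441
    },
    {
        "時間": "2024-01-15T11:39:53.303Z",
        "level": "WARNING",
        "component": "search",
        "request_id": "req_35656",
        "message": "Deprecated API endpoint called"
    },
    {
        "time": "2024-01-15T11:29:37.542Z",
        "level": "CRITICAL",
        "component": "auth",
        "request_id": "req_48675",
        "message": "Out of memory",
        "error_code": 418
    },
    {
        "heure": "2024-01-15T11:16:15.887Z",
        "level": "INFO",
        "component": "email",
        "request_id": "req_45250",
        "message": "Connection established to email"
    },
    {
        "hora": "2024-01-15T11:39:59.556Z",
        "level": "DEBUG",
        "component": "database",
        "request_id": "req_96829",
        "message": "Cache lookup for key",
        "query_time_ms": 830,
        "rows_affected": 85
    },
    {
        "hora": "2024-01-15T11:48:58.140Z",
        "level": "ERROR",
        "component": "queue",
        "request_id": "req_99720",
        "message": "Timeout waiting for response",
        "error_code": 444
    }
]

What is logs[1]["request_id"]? "req_35656"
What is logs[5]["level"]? "ERROR"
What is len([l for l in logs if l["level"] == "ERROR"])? 2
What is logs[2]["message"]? "Out of memory"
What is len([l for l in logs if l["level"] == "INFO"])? 1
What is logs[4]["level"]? "DEBUG"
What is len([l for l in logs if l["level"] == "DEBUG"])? 1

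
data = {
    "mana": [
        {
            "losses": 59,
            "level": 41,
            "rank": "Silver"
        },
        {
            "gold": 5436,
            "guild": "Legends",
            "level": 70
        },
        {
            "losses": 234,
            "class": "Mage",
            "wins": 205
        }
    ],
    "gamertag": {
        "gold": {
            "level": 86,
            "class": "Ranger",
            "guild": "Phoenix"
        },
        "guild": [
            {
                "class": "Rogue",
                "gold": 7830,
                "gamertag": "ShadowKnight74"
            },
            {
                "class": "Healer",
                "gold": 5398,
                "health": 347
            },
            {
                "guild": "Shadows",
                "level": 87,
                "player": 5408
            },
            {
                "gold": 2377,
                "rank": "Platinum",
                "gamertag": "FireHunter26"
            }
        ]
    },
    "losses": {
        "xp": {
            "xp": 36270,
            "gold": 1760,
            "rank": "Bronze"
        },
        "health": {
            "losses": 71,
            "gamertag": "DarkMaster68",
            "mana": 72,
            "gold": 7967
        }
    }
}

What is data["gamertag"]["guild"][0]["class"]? "Rogue"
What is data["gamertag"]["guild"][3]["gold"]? 2377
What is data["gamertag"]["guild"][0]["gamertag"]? "ShadowKnight74"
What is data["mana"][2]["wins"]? 205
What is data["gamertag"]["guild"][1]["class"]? "Healer"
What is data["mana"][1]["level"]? 70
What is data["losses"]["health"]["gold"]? 7967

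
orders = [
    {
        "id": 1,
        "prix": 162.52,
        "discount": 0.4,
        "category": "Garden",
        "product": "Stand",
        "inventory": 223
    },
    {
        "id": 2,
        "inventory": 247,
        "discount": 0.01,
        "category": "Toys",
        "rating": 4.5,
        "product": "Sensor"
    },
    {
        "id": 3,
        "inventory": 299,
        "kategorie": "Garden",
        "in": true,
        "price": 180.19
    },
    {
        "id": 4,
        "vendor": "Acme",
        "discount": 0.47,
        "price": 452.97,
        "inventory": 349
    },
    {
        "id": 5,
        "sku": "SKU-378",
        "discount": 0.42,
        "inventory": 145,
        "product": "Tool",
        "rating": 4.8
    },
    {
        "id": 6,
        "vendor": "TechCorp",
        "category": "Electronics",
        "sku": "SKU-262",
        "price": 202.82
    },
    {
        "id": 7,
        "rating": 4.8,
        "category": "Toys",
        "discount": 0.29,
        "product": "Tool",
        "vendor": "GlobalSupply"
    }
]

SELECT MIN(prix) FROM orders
162.52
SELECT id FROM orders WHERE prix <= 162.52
[1]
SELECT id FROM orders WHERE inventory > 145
[1, 2, 3, 4]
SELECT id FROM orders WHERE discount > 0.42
[4]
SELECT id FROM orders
[1, 2, 3, 4, 5, 6, 7]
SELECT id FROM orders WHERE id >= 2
[2, 3, 4, 5, 6, 7]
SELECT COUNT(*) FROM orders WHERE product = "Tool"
2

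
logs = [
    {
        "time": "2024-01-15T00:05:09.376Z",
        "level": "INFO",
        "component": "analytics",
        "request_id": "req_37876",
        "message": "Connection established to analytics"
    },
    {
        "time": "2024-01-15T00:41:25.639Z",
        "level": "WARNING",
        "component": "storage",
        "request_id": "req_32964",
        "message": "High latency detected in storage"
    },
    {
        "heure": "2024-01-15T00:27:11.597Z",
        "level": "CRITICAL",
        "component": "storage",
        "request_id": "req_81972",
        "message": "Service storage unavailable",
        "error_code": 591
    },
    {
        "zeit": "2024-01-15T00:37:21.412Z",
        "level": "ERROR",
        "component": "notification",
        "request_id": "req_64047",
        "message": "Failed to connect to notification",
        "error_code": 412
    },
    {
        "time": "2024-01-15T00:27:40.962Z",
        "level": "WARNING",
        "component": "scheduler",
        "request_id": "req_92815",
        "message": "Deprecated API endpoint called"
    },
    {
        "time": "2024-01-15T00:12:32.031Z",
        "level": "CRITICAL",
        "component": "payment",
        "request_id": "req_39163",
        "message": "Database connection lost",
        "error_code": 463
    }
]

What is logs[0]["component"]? "analytics"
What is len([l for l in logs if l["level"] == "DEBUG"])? 0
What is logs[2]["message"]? "Service storage unavailable"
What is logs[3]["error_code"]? 412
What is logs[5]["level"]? "CRITICAL"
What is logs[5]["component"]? "payment"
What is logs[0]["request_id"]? "req_37876"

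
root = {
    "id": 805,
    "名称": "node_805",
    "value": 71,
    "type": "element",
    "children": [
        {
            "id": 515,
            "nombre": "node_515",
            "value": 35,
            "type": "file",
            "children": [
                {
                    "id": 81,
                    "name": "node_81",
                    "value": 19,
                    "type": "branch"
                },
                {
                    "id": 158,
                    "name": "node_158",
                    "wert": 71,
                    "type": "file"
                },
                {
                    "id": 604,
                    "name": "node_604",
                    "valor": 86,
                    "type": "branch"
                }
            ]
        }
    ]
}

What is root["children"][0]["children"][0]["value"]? 19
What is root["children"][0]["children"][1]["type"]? "file"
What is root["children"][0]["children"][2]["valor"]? 86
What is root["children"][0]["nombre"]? "node_515"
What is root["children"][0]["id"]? 515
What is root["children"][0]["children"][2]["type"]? "branch"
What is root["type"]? "element"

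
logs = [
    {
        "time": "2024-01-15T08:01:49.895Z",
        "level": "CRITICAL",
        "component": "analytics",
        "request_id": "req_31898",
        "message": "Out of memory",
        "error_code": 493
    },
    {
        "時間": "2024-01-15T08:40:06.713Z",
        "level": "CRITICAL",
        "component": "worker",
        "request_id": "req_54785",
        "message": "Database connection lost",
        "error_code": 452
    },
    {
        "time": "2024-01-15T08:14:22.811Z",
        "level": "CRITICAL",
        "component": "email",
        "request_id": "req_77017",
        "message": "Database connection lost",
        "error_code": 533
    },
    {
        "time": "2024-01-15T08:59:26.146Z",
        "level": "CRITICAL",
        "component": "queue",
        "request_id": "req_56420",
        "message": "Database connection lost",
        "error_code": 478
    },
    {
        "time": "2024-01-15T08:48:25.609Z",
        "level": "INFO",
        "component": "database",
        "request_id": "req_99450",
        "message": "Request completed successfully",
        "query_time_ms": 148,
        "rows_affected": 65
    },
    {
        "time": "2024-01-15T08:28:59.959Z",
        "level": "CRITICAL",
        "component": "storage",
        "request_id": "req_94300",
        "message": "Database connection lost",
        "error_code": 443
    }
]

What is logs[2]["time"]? "2024-01-15T08:14:22.811Z"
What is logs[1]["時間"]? "2024-01-15T08:40:06.713Z"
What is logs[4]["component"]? "database"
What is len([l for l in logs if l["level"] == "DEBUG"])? 0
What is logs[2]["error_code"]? 533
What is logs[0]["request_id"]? "req_31898"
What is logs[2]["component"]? "email"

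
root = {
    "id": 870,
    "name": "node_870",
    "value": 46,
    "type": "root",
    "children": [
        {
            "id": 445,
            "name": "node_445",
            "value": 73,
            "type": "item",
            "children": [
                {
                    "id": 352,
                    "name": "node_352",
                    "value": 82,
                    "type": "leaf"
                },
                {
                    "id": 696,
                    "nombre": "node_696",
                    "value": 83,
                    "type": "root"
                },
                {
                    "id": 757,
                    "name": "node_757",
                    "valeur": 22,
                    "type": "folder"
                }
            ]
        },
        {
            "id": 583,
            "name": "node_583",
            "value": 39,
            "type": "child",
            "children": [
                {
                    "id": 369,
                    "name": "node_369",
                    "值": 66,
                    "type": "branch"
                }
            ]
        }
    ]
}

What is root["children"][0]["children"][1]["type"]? "root"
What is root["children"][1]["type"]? "child"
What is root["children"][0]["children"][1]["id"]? 696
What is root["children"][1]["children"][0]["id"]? 369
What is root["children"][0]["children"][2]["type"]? "folder"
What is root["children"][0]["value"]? 73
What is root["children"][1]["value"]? 39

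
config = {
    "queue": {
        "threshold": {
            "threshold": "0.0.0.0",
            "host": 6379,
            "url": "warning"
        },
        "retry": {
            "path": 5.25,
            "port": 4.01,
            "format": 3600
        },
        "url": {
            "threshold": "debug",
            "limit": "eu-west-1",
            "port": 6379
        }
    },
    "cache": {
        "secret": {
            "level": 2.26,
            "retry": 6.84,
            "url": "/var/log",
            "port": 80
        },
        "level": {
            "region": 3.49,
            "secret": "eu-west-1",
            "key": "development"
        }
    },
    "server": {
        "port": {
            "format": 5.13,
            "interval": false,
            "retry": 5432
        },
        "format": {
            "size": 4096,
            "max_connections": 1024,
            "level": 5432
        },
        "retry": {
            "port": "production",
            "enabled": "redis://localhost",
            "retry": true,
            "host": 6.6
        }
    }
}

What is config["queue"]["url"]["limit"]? "eu-west-1"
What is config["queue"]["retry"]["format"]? 3600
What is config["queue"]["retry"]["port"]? 4.01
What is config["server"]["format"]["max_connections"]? 1024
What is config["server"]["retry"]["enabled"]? "redis://localhost"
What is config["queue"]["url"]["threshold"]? "debug"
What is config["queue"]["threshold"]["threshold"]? "0.0.0.0"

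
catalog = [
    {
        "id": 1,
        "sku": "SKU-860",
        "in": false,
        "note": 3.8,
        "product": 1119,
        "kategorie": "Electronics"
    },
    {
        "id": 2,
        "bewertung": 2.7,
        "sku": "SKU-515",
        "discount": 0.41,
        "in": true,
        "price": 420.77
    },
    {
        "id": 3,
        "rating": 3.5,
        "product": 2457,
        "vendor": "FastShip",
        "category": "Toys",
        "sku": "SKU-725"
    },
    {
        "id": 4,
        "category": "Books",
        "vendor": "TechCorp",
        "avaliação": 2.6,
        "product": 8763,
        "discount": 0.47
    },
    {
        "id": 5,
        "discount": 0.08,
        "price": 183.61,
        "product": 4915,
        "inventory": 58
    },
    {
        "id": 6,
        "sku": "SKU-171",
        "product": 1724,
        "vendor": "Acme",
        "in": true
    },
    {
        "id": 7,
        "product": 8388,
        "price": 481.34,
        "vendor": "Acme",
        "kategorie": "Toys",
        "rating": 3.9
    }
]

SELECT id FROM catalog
[1, 2, 3, 4, 5, 6, 7]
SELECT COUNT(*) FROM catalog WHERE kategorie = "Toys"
1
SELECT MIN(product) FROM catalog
1119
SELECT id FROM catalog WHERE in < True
[1]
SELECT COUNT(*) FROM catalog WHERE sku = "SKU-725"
1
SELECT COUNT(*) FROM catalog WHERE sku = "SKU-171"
1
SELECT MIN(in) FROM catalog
False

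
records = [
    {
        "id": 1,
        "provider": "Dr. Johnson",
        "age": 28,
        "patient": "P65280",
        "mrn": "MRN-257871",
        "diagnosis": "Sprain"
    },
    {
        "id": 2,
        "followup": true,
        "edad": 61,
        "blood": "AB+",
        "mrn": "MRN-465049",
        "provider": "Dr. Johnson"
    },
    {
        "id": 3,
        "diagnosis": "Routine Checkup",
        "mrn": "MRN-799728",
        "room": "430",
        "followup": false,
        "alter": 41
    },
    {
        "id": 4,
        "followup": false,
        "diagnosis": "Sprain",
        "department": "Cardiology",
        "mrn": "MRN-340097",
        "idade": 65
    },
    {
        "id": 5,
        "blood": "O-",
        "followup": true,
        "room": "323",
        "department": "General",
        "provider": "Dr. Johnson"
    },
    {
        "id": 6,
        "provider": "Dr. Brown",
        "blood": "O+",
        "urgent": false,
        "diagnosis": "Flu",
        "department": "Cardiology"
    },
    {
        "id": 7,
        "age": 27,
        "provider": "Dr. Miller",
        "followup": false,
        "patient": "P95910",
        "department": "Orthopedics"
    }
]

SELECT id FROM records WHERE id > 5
[6, 7]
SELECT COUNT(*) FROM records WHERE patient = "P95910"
1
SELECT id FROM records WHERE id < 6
[1, 2, 3, 4, 5]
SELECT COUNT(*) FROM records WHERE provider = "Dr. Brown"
1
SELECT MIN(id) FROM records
1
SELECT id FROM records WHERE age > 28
[]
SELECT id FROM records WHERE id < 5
[1, 2, 3, 4]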